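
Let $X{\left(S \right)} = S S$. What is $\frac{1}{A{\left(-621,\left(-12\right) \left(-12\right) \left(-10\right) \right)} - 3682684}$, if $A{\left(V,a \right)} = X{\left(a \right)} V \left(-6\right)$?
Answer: $\frac{1}{7722550916} \approx 1.2949 \cdot 10^{-10}$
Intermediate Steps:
$X{\left(S \right)} = S^{2}$
$A{\left(V,a \right)} = - 6 V a^{2}$ ($A{\left(V,a \right)} = a^{2} V \left(-6\right) = V a^{2} \left(-6\right) = - 6 V a^{2}$)
$\frac{1}{A{\left(-621,\left(-12\right) \left(-12\right) \left(-10\right) \right)} - 3682684} = \frac{1}{\left(-6\right) \left(-621\right) \left(\left(-12\right) \left(-12\right) \left(-10\right)\right)^{2} - 3682684} = \frac{1}{\left(-6\right) \left(-621\right) \left(144 \left(-10\right)\right)^{2} - 3682684} = \frac{1}{\left(-6\right) \left(-621\right) \left(-1440\right)^{2} - 3682684} = \frac{1}{\left(-6\right) \left(-621\right) 2073600 - 3682684} = \frac{1}{7726233600 - 3682684} = \frac{1}{7722550916}$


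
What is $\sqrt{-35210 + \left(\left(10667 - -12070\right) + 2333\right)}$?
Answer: $26 i \sqrt{15} \approx 100.7 i$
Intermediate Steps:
$\sqrt{-35210 + \left(\left(10667 - -12070\right) + 2333\right)} = \sqrt{-35210 + \left(\left(10667 + 12070\right) + 2333\right)} = \sqrt{-35210 + \left(22737 + 2333\right)} = \sqrt{-35210 + 25070} = \sqrt{-10140} = 26 i \sqrt{15}$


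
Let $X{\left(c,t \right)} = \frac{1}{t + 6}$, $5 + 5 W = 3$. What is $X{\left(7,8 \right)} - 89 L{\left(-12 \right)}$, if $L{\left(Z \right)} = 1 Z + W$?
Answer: $\frac{77257}{70} \approx 1103.7$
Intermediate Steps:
$W = - \frac{2}{5}$ ($W = -1 + \frac{1}{5} \cdot 3 = -1 + \frac{3}{5} = - \frac{2}{5} \approx -0.4$)
$X{\left(c,t \right)} = \frac{1}{6 + t}$
$L{\left(Z \right)} = - \frac{2}{5} + Z$ ($L{\left(Z \right)} = 1 Z - \frac{2}{5} = Z - \frac{2}{5} = - \frac{2}{5} + Z$)
$X{\left(7,8 \right)} - 89 L{\left(-12 \right)} = \frac{1}{6 + 8} - 89 \left(- \frac{2}{5} - 12\right) = \frac{1}{14} - - \frac{5518}{5} = \frac{1}{14} + \frac{5518}{5} = \frac{77257}{70}$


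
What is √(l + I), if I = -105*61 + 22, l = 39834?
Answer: √33451 ≈ 182.90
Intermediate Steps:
I = -6383 (I = -6405 + 22 = -6383)
√(l + I) = √(39834 - 6383) = √33451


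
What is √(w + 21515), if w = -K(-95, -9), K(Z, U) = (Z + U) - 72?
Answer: √21691 ≈ 147.28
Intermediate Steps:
K(Z, U) = -72 + U + Z (K(Z, U) = (U + Z) - 72 = -72 + U + Z)
w = 176 (w = -(-72 - 9 - 95) = -1*(-176) = 176)
√(w + 21515) = √(176 + 21515) = √21691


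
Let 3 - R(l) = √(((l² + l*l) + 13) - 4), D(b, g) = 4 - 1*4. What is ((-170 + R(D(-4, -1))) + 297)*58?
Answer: 7366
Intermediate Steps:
D(b, g) = 0 (D(b, g) = 4 - 4 = 0)
R(l) = 3 - √(9 + 2*l²) (R(l) = 3 - √(((l² + l*l) + 13) - 4) = 3 - √(((l² + l²) + 13) - 4) = 3 - √((2*l² + 13) - 4) = 3 - √((13 + 2*l²) - 4) = 3 - √(9 + 2*l²))
((-170 + R(D(-4, -1))) + 297)*58 = ((-170 + (3 - √(9 + 2*0²))) + 297)*58 = ((-170 + (3 - √(9 + 2*0))) + 297)*58 = ((-170 + (3 - √(9 + 0))) + 297)*58 = ((-170 + (3 - √9)) + 297)*58 = ((-170 + (3 - 1*3)) + 297)*58 = ((-170 + (3 - 3)) + 297)*58 = ((-170 + 0) + 297)*58 = (-170 + 297)*58 = 127*58 = 7366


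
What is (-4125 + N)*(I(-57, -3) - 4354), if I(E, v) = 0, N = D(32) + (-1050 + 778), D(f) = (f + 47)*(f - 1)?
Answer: 8481592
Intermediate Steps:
D(f) = (-1 + f)*(47 + f) (D(f) = (47 + f)*(-1 + f) = (-1 + f)*(47 + f))
N = 2177 (N = (-47 + 32² + 46*32) + (-1050 + 778) = (-47 + 1024 + 1472) - 272 = 2449 - 272 = 2177)
(-4125 + N)*(I(-57, -3) - 4354) = (-4125 + 2177)*(0 - 4354) = -1948*(-4354) = 8481592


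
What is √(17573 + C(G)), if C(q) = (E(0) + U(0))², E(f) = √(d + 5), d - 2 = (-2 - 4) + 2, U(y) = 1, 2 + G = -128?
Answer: √(17577 + 2*√3) ≈ 132.59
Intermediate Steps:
G = -130 (G = -2 - 128 = -130)
d = -2 (d = 2 + ((-2 - 4) + 2) = 2 + (-6 + 2) = 2 - 4 = -2)
E(f) = √3 (E(f) = √(-2 + 5) = √3)
C(q) = (1 + √3)² (C(q) = (√3 + 1)² = (1 + √3)²)
√(17573 + C(G)) = √(17573 + (1 + √3)²)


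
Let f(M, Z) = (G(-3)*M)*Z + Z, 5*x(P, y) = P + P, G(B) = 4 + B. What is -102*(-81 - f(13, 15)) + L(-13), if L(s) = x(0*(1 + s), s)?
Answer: 29682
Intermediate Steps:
x(P, y) = 2*P/5 (x(P, y) = (P + P)/5 = (2*P)/5 = 2*P/5)
f(M, Z) = Z + M*Z (f(M, Z) = ((4 - 3)*M)*Z + Z = (1*M)*Z + Z = M*Z + Z = Z + M*Z)
L(s) = 0 (L(s) = 2*(0*(1 + s))/5 = (⅖)*0 = 0)
-102*(-81 - f(13, 15)) + L(-13) = -102*(-81 - 15*(1 + 13)) + 0 = -102*(-81 - 15*14) + 0 = -102*(-81 - 1*210) + 0 = -102*(-81 - 210) + 0 = -102*(-291) + 0 = 29682 + 0 = 29682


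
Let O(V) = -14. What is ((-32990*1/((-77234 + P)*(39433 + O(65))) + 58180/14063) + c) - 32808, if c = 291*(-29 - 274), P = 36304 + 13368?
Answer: -924201418013321712/7639489040057 ≈ -1.2098e+5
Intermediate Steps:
P = 49672
c = -88173 (c = 291*(-303) = -88173)
((-32990*1/((-77234 + P)*(39433 + O(65))) + 58180/14063) + c) - 32808 = ((-32990*1/((-77234 + 49672)*(39433 - 14)) + 58180/14063) - 88173) - 32808 = ((-32990/(39419*(-27562)) + 58180*(1/14063)) - 88173) - 32808 = ((-32990/(-1086466478) + 58180/14063) - 88173) - 32808 = ((-32990*(-1/1086466478) + 58180/14063) - 88173) - 32808 = ((16495/543233239 + 58180/14063) - 88173) - 32808 = (31605541814205/7639489040057 - 88173) - 32808 = -673565061587131656/7639489040057 - 32808 = -924201418013321712/7639489040057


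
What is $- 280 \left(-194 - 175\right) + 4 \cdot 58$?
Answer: $103552$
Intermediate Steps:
$- 280 \left(-194 - 175\right) + 4 \cdot 58 = - 280 \left(-194 - 175\right) + 232 = \left(-280\right) \left(-369\right) + 232 = 103320 + 232 = 103552$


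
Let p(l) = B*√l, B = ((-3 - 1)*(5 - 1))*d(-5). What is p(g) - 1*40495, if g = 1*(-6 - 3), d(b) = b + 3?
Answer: -40495 + 96*I ≈ -40495.0 + 96.0*I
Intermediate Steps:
d(b) = 3 + b
B = 32 (B = ((-3 - 1)*(5 - 1))*(3 - 5) = -4*4*(-2) = -16*(-2) = 32)
g = -9 (g = 1*(-9) = -9)
p(l) = 32*√l
p(g) - 1*40495 = 32*√(-9) - 1*40495 = 32*(3*I) - 40495 = 96*I - 40495 = -40495 + 96*I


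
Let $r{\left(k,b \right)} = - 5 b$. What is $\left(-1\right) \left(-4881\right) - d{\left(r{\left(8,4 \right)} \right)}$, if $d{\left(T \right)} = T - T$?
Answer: $4881$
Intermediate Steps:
$d{\left(T \right)} = 0$
$\left(-1\right) \left(-4881\right) - d{\left(r{\left(8,4 \right)} \right)} = \left(-1\right) \left(-4881\right) - 0 = 4881 + 0 = 4881$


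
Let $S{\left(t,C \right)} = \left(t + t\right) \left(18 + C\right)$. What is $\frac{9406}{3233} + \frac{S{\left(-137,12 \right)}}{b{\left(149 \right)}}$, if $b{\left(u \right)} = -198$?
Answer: $\frac{4739608}{106689} \approx 44.424$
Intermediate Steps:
$S{\left(t,C \right)} = 2 t \left(18 + C\right)$
$\frac{9406}{3233} + \frac{S{\left(-137,12 \right)}}{b{\left(149 \right)}} = \frac{9406}{3233} + \frac{2 \left(-137\right) \left(18 + 12\right)}{-198} = 9406 \cdot \frac{1}{3233} + 2 \left(-137\right) 30 \left(- \frac{1}{198}\right) = \frac{9406}{3233} - - \frac{1370}{33} = \frac{9406}{3233} + \frac{1370}{33} = \frac{4739608}{106689}$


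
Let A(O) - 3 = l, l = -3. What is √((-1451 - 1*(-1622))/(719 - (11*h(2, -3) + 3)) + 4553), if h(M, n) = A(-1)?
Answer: √583561301/358 ≈ 67.478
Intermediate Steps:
A(O) = 0 (A(O) = 3 - 3 = 0)
h(M, n) = 0
√((-1451 - 1*(-1622))/(719 - (11*h(2, -3) + 3)) + 4553) = √((-1451 - 1*(-1622))/(719 - (11*0 + 3)) + 4553) = √((-1451 + 1622)/(719 - (0 + 3)) + 4553) = √(171/(719 - 1*3) + 4553) = √(171/(719 - 3) + 4553) = √(171/716 + 4553) = √(3260119/716) = √583561301/358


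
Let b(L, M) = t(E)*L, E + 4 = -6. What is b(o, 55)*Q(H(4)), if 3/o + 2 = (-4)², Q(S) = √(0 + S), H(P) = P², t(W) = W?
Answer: -60/7 ≈ -8.5714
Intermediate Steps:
E = -10 (E = -4 - 6 = -10)
Q(S) = √S
o = 3/14 (o = 3/(-2 + (-4)²) = 3/(-2 + 16) = 3/14 ≈ 0.21429)
b(L, M) = -10*L
b(o, 55)*Q(H(4)) = (-10*3/14)*√(4²) = -15*√16/7 = -15/7*4 = -60/7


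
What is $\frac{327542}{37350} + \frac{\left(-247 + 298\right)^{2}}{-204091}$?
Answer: $\frac{33375613486}{3811399425} \approx 8.7568$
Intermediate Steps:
$\frac{327542}{37350} + \frac{\left(-247 + 298\right)^{2}}{-204091} = 327542 \cdot \frac{1}{37350} + 51^{2} \left(- \frac{1}{204091}\right) = \frac{163771}{18675} + 2601 \left(- \frac{1}{204091}\right) = \frac{163771}{18675} - \frac{2601}{204091} = \frac{33375613486}{3811399425}$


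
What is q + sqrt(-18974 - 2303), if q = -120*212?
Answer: -25440 + I*sqrt(21277) ≈ -25440.0 + 145.87*I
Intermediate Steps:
q = -25440
q + sqrt(-18974 - 2303) = -25440 + sqrt(-18974 - 2303) = -25440 + sqrt(-21277) = -25440 + I*sqrt(21277)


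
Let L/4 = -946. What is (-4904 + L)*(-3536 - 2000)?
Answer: 48096768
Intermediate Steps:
L = -3784 (L = 4*(-946) = -3784)
(-4904 + L)*(-3536 - 2000) = (-4904 - 3784)*(-3536 - 2000) = -8688*(-5536) = 48096768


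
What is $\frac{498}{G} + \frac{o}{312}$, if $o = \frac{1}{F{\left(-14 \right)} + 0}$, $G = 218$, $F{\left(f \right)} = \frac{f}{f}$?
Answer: $\frac{77797}{34008} \approx 2.2876$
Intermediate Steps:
$F{\left(f \right)} = 1$
$o = 1$ ($o = \frac{1}{1 + 0} = 1^{-1} = 1$)
$\frac{498}{G} + \frac{o}{312} = \frac{498}{218} + 1 \cdot \frac{1}{312} = 498 \cdot \frac{1}{218} + 1 \cdot \frac{1}{312} = \frac{249}{109} + \frac{1}{312} = \frac{77797}{34008}$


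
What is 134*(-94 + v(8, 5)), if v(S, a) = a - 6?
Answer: -12730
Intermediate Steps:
v(S, a) = -6 + a
134*(-94 + v(8, 5)) = 134*(-94 + (-6 + 5)) = 134*(-94 - 1) = 134*(-95) = -12730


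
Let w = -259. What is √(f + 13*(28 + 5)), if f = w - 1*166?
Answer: 2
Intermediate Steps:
f = -425 (f = -259 - 1*166 = -259 - 166 = -425)
√(f + 13*(28 + 5)) = √(-425 + 13*(28 + 5)) = √(-425 + 13*33) = √(-425 + 429) = √4 = 2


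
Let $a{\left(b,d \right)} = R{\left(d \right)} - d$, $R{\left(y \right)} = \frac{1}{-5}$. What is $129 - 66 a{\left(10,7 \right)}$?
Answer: $\frac{3021}{5} \approx 604.2$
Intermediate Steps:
$R{\left(y \right)} = - \frac{1}{5}$
$a{\left(b,d \right)} = - \frac{1}{5} - d$
$129 - 66 a{\left(10,7 \right)} = 129 - 66 \left(- \frac{1}{5} - 7\right) = 129 - - \frac{2376}{5} = 129 + \frac{2376}{5} = \frac{3021}{5}$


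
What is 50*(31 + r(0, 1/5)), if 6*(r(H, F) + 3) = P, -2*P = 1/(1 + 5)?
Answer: 50375/36 ≈ 1399.3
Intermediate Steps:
P = -1/12 (P = -1/(2*(1 + 5)) = -1/2/6 = -1/2*1/6 = -1/12 ≈ -0.083333)
r(H, F) = -217/72 (r(H, F) = -3 + (1/6)*(-1/12) = -3 - 1/72 = -217/72)
50*(31 + r(0, 1/5)) = 50*(31 - 217/72) = 50*(2015/72) = 50375/36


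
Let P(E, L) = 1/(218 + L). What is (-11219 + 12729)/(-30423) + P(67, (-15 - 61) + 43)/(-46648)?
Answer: -13031149223/262546839240 ≈ -0.049634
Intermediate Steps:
(-11219 + 12729)/(-30423) + P(67, (-15 - 61) + 43)/(-46648) = (-11219 + 12729)/(-30423) + 1/((218 + ((-15 - 61) + 43))*(-46648)) = 1510*(-1/30423) - 1/46648/(218 + (-76 + 43)) = -1510/30423 - 1/46648/(218 - 33) = -1510/30423 - 1/46648/185 = -1510/30423 + (1/185)*(-1/46648) = -1510/30423 - 1/8629880 = -13031149223/262546839240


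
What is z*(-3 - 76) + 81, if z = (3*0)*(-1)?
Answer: 81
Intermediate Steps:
z = 0 (z = 0*(-1) = 0)
z*(-3 - 76) + 81 = 0*(-3 - 76) + 81 = 0*(-79) + 81 = 0 + 81 = 81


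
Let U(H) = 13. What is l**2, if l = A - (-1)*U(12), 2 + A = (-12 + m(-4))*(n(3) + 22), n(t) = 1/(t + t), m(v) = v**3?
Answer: 25210441/9 ≈ 2.8012e+6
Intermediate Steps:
n(t) = 1/(2*t)
A = -5060/3 (A = -2 + (-12 + (-4)**3)*((1/2)/3 + 22) = -2 + (-12 - 64)*((1/2)*(1/3) + 22) = -2 - 76*(1/6 + 22) = -2 - 76*133/6 = -2 - 5054/3 = -5060/3 ≈ -1686.7)
l = -5021/3 (l = -5060/3 - (-1)*13 = -5060/3 - 1*(-13) = -5060/3 + 13 = -5021/3 ≈ -1673.7)
l**2 = (-5021/3)**2 = 25210441/9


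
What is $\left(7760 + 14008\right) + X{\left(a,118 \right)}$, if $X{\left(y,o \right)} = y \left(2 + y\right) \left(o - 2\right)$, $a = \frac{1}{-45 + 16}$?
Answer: $\frac{631044}{29} \approx 21760.0$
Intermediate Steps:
$a = - \frac{1}{29}$ ($a = \frac{1}{-29} = - \frac{1}{29} \approx -0.034483$)
$X{\left(y,o \right)} = y \left(-2 + o\right) \left(2 + y\right)$ ($X{\left(y,o \right)} = y \left(2 + y\right) \left(-2 + o\right) = y \left(-2 + o\right) \left(2 + y\right)$)
$\left(7760 + 14008\right) + X{\left(a,118 \right)} = \left(7760 + 14008\right) - \frac{-4 - - \frac{2}{29} + 2 \cdot 118 + 118 \left(- \frac{1}{29}\right)}{29} = 21768 - \frac{-4 + \frac{2}{29} + 236 - \frac{118}{29}}{29} = 21768 - \frac{228}{29} = \frac{631044}{29}$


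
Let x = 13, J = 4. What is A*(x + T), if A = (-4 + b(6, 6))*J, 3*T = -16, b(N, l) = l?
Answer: 184/3 ≈ 61.333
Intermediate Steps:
T = -16/3 (T = (⅓)*(-16) = -16/3 ≈ -5.3333)
A = 8 (A = (-4 + 6)*4 = 2*4 = 8)
A*(x + T) = 8*(13 - 16/3) = 8*(23/3) = 184/3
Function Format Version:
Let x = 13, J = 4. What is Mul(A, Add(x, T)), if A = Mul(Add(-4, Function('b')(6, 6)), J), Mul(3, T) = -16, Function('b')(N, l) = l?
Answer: Rational(184, 3) ≈ 61.333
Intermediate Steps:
T = Rational(-16, 3) (T = Mul(Rational(1, 3), -16) = Rational(-16, 3) ≈ -5.3333)
A = 8 (A = Mul(Add(-4, 6), 4) = Mul(2, 4) = 8)
Mul(A, Add(x, T)) = Mul(8, Add(13, Rational(-16, 3))) = Mul(8, Rational(23, 3)) = Rational(184, 3)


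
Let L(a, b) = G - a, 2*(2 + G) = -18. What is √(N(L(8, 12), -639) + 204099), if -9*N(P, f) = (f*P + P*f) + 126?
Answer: √201387 ≈ 448.76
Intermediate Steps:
G = -11 (G = -2 + (½)*(-18) = -2 - 9 = -11)
L(a, b) = -11 - a
N(P, f) = -14 - 2*P*f/9 (N(P, f) = -((f*P + P*f) + 126)/9 = -((P*f + P*f) + 126)/9 = -(2*P*f + 126)/9 = -(126 + 2*P*f)/9 = -14 - 2*P*f/9)
√(N(L(8, 12), -639) + 204099) = √((-14 - 2/9*(-11 - 1*8)*(-639)) + 204099) = √((-14 - 2/9*(-11 - 8)*(-639)) + 204099) = √((-14 - 2/9*(-19)*(-639)) + 204099) = √((-14 - 2698) + 204099) = √(-2712 + 204099) = √201387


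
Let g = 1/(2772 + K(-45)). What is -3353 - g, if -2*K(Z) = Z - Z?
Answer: -9294517/2772 ≈ -3353.0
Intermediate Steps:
K(Z) = 0 (K(Z) = -(Z - Z)/2 = -½*0 = 0)
g = 1/2772 (g = 1/(2772 + 0) = 1/2772 ≈ 0.00036075)
-3353 - g = -3353 - 1*1/2772 = -3353 - 1/2772 = -9294517/2772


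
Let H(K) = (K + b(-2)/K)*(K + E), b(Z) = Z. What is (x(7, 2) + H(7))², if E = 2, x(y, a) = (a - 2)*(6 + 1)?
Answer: 178929/49 ≈ 3651.6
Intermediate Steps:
x(y, a) = -14 + 7*a (x(y, a) = (-2 + a)*7 = -14 + 7*a)
H(K) = (2 + K)*(K - 2/K) (H(K) = (K - 2/K)*(K + 2) = (K - 2/K)*(2 + K) = (2 + K)*(K - 2/K))
(x(7, 2) + H(7))² = ((-14 + 7*2) + (-2 + 7² - 4/7 + 2*7))² = ((-14 + 14) + (-2 + 49 - 4*⅐ + 14))² = (0 + (-2 + 49 - 4/7 + 14))² = (0 + 423/7)² = (423/7)² = 178929/49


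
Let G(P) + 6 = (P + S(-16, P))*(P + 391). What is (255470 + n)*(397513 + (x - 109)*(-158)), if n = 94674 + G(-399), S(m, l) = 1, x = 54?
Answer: 143520456366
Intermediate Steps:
G(P) = -6 + (1 + P)*(391 + P) (G(P) = -6 + (P + 1)*(P + 391) = -6 + (1 + P)*(391 + P))
n = 97852 (n = 94674 + (385 + (-399)² + 392*(-399)) = 94674 + (385 + 159201 - 156408) = 94674 + 3178 = 97852)
(255470 + n)*(397513 + (x - 109)*(-158)) = (255470 + 97852)*(397513 + (54 - 109)*(-158)) = 353322*(397513 - 55*(-158)) = 353322*(397513 + 8690) = 353322*406203 = 143520456366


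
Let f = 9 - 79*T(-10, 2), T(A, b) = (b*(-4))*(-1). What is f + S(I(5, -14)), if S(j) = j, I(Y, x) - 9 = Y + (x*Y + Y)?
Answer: -674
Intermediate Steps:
T(A, b) = 4*b (T(A, b) = -4*b*(-1) = 4*b)
I(Y, x) = 9 + 2*Y + Y*x (I(Y, x) = 9 + (Y + (x*Y + Y)) = 9 + (Y + (Y*x + Y)) = 9 + (Y + (Y + Y*x)) = 9 + (2*Y + Y*x) = 9 + 2*Y + Y*x)
f = -623 (f = 9 - 316*2 = 9 - 79*8 = 9 - 632 = -623)
f + S(I(5, -14)) = -623 + (9 + 2*5 + 5*(-14)) = -623 + (9 + 10 - 70) = -623 - 51 = -674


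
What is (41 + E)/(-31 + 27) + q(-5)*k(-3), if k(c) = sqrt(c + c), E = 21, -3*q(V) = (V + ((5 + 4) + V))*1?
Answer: -31/2 + I*sqrt(6)/3 ≈ -15.5 + 0.8165*I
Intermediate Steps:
q(V) = -3 - 2*V/3 (q(V) = -(V + ((5 + 4) + V))/3 = -(V + (9 + V))/3 = -(9 + 2*V)/3 = -3 - 2*V/3)
k(c) = sqrt(2)*sqrt(c) (k(c) = sqrt(2*c) = sqrt(2)*sqrt(c))
(41 + E)/(-31 + 27) + q(-5)*k(-3) = (41 + 21)/(-31 + 27) + (-3 - 2/3*(-5))*(sqrt(2)*sqrt(-3)) = 62/(-4) + (-3 + 10/3)*(sqrt(2)*(I*sqrt(3))) = 62*(-1/4) + (I*sqrt(6))/3 = -31/2 + I*sqrt(6)/3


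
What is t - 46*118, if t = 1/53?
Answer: -287683/53 ≈ -5428.0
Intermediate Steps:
t = 1/53 ≈ 0.018868
t - 46*118 = 1/53 - 46*118 = 1/53 - 5428 = -287683/53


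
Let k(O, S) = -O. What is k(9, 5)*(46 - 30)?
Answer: -144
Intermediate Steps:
k(9, 5)*(46 - 30) = (-1*9)*(46 - 30) = -9*16 = -144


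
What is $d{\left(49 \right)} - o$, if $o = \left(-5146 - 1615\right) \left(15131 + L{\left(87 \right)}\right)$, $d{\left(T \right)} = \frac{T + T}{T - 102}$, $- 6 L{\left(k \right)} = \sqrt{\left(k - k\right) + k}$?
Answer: $\frac{5421936525}{53} - \frac{6761 \sqrt{87}}{6} \approx 1.0229 \cdot 10^{8}$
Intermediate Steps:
$L{\left(k \right)} = - \frac{\sqrt{k}}{6}$ ($L{\left(k \right)} = - \frac{\sqrt{\left(k - k\right) + k}}{6} = - \frac{\sqrt{0 + k}}{6} = - \frac{\sqrt{k}}{6}$)
$d{\left(T \right)} = \frac{2 T}{-102 + T}$
$o = -102300691 + \frac{6761 \sqrt{87}}{6}$ ($o = \left(-5146 - 1615\right) \left(15131 - \frac{\sqrt{87}}{6}\right) = - 6761 \left(15131 - \frac{\sqrt{87}}{6}\right) = -102300691 + \frac{6761 \sqrt{87}}{6} \approx -1.0229 \cdot 10^{8}$)
$d{\left(49 \right)} - o = 2 \cdot 49 \frac{1}{-102 + 49} - \left(-102300691 + \frac{6761 \sqrt{87}}{6}\right) = 2 \cdot 49 \frac{1}{-53} + \left(102300691 - \frac{6761 \sqrt{87}}{6}\right) = 2 \cdot 49 \left(- \frac{1}{53}\right) + \left(102300691 - \frac{6761 \sqrt{87}}{6}\right) = - \frac{98}{53} + \left(102300691 - \frac{6761 \sqrt{87}}{6}\right) = \frac{5421936525}{53} - \frac{6761 \sqrt{87}}{6}$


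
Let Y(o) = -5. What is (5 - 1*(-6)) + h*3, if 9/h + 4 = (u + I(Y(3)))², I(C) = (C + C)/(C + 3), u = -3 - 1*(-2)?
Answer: 53/4 ≈ 13.250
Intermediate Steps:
u = -1 (u = -3 + 2 = -1)
I(C) = 2*C/(3 + C) (I(C) = (2*C)/(3 + C) = 2*C/(3 + C))
h = ¾ (h = 9/(-4 + (-1 + 2*(-5)/(3 - 5))²) = 9/(-4 + (-1 + 2*(-5)/(-2))²) = 9/(-4 + (-1 + 2*(-5)*(-½))²) = 9/(-4 + (-1 + 5)²) = 9/(-4 + 4²) = 9/(-4 + 16) = 9/12 = 9*(1/12) = ¾ ≈ 0.75000)
(5 - 1*(-6)) + h*3 = (5 - 1*(-6)) + (¾)*3 = (5 + 6) + 9/4 = 11 + 9/4 = 53/4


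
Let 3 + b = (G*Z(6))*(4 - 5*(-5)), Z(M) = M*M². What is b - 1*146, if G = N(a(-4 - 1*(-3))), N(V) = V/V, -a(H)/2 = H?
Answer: 6115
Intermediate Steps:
a(H) = -2*H
N(V) = 1
G = 1
Z(M) = M³
b = 6261 (b = -3 + (1*6³)*(4 - 5*(-5)) = -3 + (1*216)*(4 + 25) = -3 + 216*29 = -3 + 6264 = 6261)
b - 1*146 = 6261 - 1*146 = 6261 - 146 = 6115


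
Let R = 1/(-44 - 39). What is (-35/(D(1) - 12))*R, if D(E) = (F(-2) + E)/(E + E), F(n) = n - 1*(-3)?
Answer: -35/913 ≈ -0.038335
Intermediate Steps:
F(n) = 3 + n (F(n) = n + 3 = 3 + n)
D(E) = (1 + E)/(2*E) (D(E) = ((3 - 2) + E)/(E + E) = (1 + E)/((2*E)) = (1 + E)*(1/(2*E)) = (1 + E)/(2*E))
R = -1/83 (R = 1/(-83) = -1/83 ≈ -0.012048)
(-35/(D(1) - 12))*R = -35/((1/2)*(1 + 1)/1 - 12)*(-1/83) = -35/((1/2)*1*2 - 12)*(-1/83) = -35/(1 - 12)*(-1/83) = -35/(-11)*(-1/83) = -35*(-1/11)*(-1/83) = (35/11)*(-1/83) = -35/913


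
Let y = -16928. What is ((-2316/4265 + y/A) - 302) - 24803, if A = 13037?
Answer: -1396010811137/55602805 ≈ -25107.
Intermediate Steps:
((-2316/4265 + y/A) - 302) - 24803 = ((-2316/4265 - 16928/13037) - 302) - 24803 = (-102391612/55602805 - 302) - 24803 = -16894438722/55602805 - 24803 = -1396010811137/55602805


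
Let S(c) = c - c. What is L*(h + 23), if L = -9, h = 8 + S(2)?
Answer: -279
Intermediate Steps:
S(c) = 0
h = 8 (h = 8 + 0 = 8)
L*(h + 23) = -9*(8 + 23) = -9*31 = -279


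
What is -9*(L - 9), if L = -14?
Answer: 207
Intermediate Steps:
-9*(L - 9) = -9*(-14 - 9) = -9*(-23) = 207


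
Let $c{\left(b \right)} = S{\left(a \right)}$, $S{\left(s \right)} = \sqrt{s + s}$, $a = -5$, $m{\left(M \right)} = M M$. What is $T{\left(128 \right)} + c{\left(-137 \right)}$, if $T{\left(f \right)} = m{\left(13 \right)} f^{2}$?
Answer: $2768896 + i \sqrt{10} \approx 2.7689 \cdot 10^{6} + 3.1623 i$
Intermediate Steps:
$m{\left(M \right)} = M^{2}$
$T{\left(f \right)} = 169 f^{2}$ ($T{\left(f \right)} = 13^{2} f^{2} = 169 f^{2}$)
$S{\left(s \right)} = \sqrt{2} \sqrt{s}$ ($S{\left(s \right)} = \sqrt{2 s} = \sqrt{2} \sqrt{s}$)
$c{\left(b \right)} = i \sqrt{10}$ ($c{\left(b \right)} = \sqrt{2} \sqrt{-5} = \sqrt{2} i \sqrt{5} = i \sqrt{10}$)
$T{\left(128 \right)} + c{\left(-137 \right)} = 169 \cdot 128^{2} + i \sqrt{10} = 169 \cdot 16384 + i \sqrt{10} = 2768896 + i \sqrt{10}$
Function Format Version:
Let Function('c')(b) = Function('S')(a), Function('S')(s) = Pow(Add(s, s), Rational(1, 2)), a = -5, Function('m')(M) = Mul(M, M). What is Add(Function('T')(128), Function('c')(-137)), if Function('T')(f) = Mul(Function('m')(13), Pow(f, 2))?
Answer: Add(2768896, Mul(I, Pow(10, Rational(1, 2)))) ≈ Add(2.7689e+6, Mul(3.1623, I))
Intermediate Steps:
Function('m')(M) = Pow(M, 2)
Function('T')(f) = Mul(169, Pow(f, 2)) (Function('T')(f) = Mul(Pow(13, 2), Pow(f, 2)) = Mul(169, Pow(f, 2)))
Function('S')(s) = Mul(Pow(2, Rational(1, 2)), Pow(s, Rational(1, 2))) (Function('S')(s) = Pow(Mul(2, s), Rational(1, 2)) = Mul(Pow(2, Rational(1, 2)), Pow(s, Rational(1, 2))))
Function('c')(b) = Mul(I, Pow(10, Rational(1, 2))) (Function('c')(b) = Mul(Pow(2, Rational(1, 2)), Pow(-5, Rational(1, 2))) = Mul(Pow(2, Rational(1, 2)), Mul(I, Pow(5, Rational(1, 2)))) = Mul(I, Pow(10, Rational(1, 2))))
Add(Function('T')(128), Function('c')(-137)) = Add(Mul(169, Pow(128, 2)), Mul(I, Pow(10, Rational(1, 2)))) = Add(Mul(169, 16384), Mul(I, Pow(10, Rational(1, 2)))) = Add(2768896, Mul(I, Pow(10, Rational(1, 2))))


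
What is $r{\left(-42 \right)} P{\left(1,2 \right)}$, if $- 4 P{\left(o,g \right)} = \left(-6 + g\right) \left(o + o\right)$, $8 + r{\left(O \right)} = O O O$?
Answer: $-148192$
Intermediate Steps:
$r{\left(O \right)} = -8 + O^{3}$ ($r{\left(O \right)} = -8 + O O O = -8 + O^{2} O = -8 + O^{3}$)
$P{\left(o,g \right)} = - \frac{o \left(-6 + g\right)}{2}$ ($P{\left(o,g \right)} = - \frac{\left(-6 + g\right) \left(o + o\right)}{4} = - \frac{\left(-6 + g\right) 2 o}{4} = - \frac{2 o \left(-6 + g\right)}{4} = - \frac{o \left(-6 + g\right)}{2}$)
$r{\left(-42 \right)} P{\left(1,2 \right)} = \left(-8 + \left(-42\right)^{3}\right) \frac{1}{2} \cdot 1 \left(6 - 2\right) = \left(-8 - 74088\right) \frac{1}{2} \cdot 1 \left(6 - 2\right) = - 74096 \cdot \frac{1}{2} \cdot 1 \cdot 4 = \left(-74096\right) 2 = -148192$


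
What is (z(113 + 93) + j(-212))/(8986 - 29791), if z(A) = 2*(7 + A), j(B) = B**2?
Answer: -9074/4161 ≈ -2.1807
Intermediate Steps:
z(A) = 14 + 2*A
(z(113 + 93) + j(-212))/(8986 - 29791) = ((14 + 2*(113 + 93)) + (-212)**2)/(8986 - 29791) = ((14 + 2*206) + 44944)/(-20805) = ((14 + 412) + 44944)*(-1/20805) = (426 + 44944)*(-1/20805) = 45370*(-1/20805) = -9074/4161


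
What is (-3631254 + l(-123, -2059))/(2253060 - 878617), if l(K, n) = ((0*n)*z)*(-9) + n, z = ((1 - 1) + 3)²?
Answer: -3633313/1374443 ≈ -2.6435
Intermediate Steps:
z = 9 (z = (0 + 3)² = 3² = 9)
l(K, n) = n (l(K, n) = ((0*n)*9)*(-9) + n = (0*9)*(-9) + n = 0*(-9) + n = 0 + n = n)
(-3631254 + l(-123, -2059))/(2253060 - 878617) = (-3631254 - 2059)/(2253060 - 878617) = -3633313/1374443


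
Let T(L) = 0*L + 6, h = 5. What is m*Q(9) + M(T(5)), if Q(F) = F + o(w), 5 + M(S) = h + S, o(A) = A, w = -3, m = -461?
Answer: -2760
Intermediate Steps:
T(L) = 6 (T(L) = 0 + 6 = 6)
M(S) = S (M(S) = -5 + (5 + S) = S)
Q(F) = -3 + F (Q(F) = F - 3 = -3 + F)
m*Q(9) + M(T(5)) = -461*(-3 + 9) + 6 = -461*6 + 6 = -2766 + 6 = -2760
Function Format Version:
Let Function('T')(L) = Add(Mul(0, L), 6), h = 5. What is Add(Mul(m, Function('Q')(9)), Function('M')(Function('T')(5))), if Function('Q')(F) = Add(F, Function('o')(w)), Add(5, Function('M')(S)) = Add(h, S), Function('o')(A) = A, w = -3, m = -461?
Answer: -2760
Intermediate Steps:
Function('T')(L) = 6 (Function('T')(L) = Add(0, 6) = 6)
Function('M')(S) = S (Function('M')(S) = Add(-5, Add(5, S)) = S)
Function('Q')(F) = Add(-3, F) (Function('Q')(F) = Add(F, -3) = Add(-3, F))
Add(Mul(m, Function('Q')(9)), Function('M')(Function('T')(5))) = Add(Mul(-461, Add(-3, 9)), 6) = Add(Mul(-461, 6), 6) = Add(-2766, 6) = -2760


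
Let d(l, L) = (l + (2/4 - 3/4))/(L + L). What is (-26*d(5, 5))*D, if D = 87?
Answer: -21489/20 ≈ -1074.4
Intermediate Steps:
d(l, L) = (-1/4 + l)/(2*L) (d(l, L) = (l + (2*(1/4) - 3*1/4))/((2*L)) = (l + (1/2 - 3/4))*(1/(2*L)) = (l - 1/4)*(1/(2*L)) = (-1/4 + l)*(1/(2*L)) = (-1/4 + l)/(2*L))
(-26*d(5, 5))*D = -13*(-1 + 4*5)/(4*5)*87 = -13*(-1 + 20)/(4*5)*87 = -13*19/(4*5)*87 = -26*19/40*87 = -247/20*87 = -21489/20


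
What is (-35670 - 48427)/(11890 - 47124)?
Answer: 84097/35234 ≈ 2.3868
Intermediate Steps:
(-35670 - 48427)/(11890 - 47124) = -84097/(-35234) = -84097*(-1/35234) = 84097/35234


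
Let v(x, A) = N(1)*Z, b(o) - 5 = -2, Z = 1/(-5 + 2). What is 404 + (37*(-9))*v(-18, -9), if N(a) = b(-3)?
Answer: 737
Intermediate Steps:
Z = -⅓ (Z = 1/(-3) = -⅓ ≈ -0.33333)
b(o) = 3 (b(o) = 5 - 2 = 3)
N(a) = 3
v(x, A) = -1 (v(x, A) = 3*(-⅓) = -1)
404 + (37*(-9))*v(-18, -9) = 404 + (37*(-9))*(-1) = 404 - 333*(-1) = 404 + 333 = 737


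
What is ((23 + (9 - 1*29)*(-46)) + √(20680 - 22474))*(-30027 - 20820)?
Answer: -47948721 - 50847*I*√1794 ≈ -4.7949e+7 - 2.1537e+6*I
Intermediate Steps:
((23 + (9 - 1*29)*(-46)) + √(20680 - 22474))*(-30027 - 20820) = ((23 + (9 - 29)*(-46)) + √(-1794))*(-50847) = ((23 - 20*(-46)) + I*√1794)*(-50847) = ((23 + 920) + I*√1794)*(-50847) = (943 + I*√1794)*(-50847) = -47948721 - 50847*I*√1794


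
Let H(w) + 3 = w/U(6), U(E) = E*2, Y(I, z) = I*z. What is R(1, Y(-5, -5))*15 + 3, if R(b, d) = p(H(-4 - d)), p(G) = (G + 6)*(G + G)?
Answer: -2203/24 ≈ -91.792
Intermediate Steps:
U(E) = 2*E
H(w) = -3 + w/12 (H(w) = -3 + w/((2*6)) = -3 + w/12)
p(G) = 2*G*(6 + G) (p(G) = (6 + G)*(2*G) = 2*G*(6 + G))
R(b, d) = 2*(-10/3 - d/12)*(8/3 - d/12) (R(b, d) = 2*(-3 + (-4 - d)/12)*(6 + (-3 + (-4 - d)/12)) = 2*(-3 + (-⅓ - d/12))*(6 + (-3 + (-⅓ - d/12))) = 2*(-10/3 - d/12)*(6 + (-10/3 - d/12)) = 2*(-10/3 - d/12)*(8/3 - d/12))
R(1, Y(-5, -5))*15 + 3 = ((-32 - 5*(-5))*(40 - 5*(-5))/72)*15 + 3 = ((-32 + 25)*(40 + 25)/72)*15 + 3 = ((1/72)*(-7)*65)*15 + 3 = -455/72*15 + 3 = -2275/24 + 3 = -2203/24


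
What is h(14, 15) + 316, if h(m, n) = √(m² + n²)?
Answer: 316 + √421 ≈ 336.52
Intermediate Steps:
h(14, 15) + 316 = √(14² + 15²) + 316 = √(196 + 225) + 316 = √421 + 316 = 316 + √421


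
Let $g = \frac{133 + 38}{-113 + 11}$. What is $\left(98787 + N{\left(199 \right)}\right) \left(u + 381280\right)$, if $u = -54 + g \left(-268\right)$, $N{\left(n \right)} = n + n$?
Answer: $\frac{643559888800}{17} \approx 3.7856 \cdot 10^{10}$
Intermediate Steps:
$N{\left(n \right)} = 2 n$
$g = - \frac{57}{34}$ ($g = \frac{171}{-102} = 171 \left(- \frac{1}{102}\right) = - \frac{57}{34} \approx -1.6765$)
$u = \frac{6720}{17}$ ($u = -54 - - \frac{7638}{17} = -54 + \frac{7638}{17} = \frac{6720}{17} \approx 395.29$)
$\left(98787 + N{\left(199 \right)}\right) \left(u + 381280\right) = \left(98787 + 2 \cdot 199\right) \left(\frac{6720}{17} + 381280\right) = \left(98787 + 398\right) \frac{6488480}{17} = 99185 \cdot \frac{6488480}{17} = \frac{643559888800}{17}$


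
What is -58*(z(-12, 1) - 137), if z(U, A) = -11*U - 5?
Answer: 580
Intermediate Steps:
z(U, A) = -5 - 11*U
-58*(z(-12, 1) - 137) = -58*((-5 - 11*(-12)) - 137) = -58*((-5 + 132) - 137) = -58*(127 - 137) = -58*(-10) = 580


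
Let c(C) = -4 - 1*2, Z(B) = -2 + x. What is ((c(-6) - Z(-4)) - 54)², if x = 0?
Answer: 3364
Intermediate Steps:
Z(B) = -2 (Z(B) = -2 + 0 = -2)
c(C) = -6 (c(C) = -4 - 2 = -6)
((c(-6) - Z(-4)) - 54)² = ((-6 - 1*(-2)) - 54)² = ((-6 + 2) - 54)² = (-4 - 54)² = (-58)² = 3364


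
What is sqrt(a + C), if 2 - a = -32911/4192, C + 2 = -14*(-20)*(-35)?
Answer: I*sqrt(10754756518)/1048 ≈ 98.955*I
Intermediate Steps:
C = -9802 (C = -2 - 14*(-20)*(-35) = -2 + 280*(-35) = -2 - 9800 = -9802)
a = 41295/4192 (a = 2 - (-32911)/4192 = 2 - 1*(-32911/4192) = 2 + 32911/4192 = 41295/4192 ≈ 9.8509)
sqrt(a + C) = sqrt(41295/4192 - 9802) = sqrt(-41048689/4192) = I*sqrt(10754756518)/1048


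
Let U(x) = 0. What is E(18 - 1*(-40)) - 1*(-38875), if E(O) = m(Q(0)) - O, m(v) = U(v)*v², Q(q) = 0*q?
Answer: 38817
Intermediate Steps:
Q(q) = 0
m(v) = 0 (m(v) = 0*v² = 0)
E(O) = -O (E(O) = 0 - O = -O)
E(18 - 1*(-40)) - 1*(-38875) = -(18 - 1*(-40)) - 1*(-38875) = -(18 + 40) + 38875 = -1*58 + 38875 = -58 + 38875 = 38817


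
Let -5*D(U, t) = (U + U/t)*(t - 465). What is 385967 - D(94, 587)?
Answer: 1139556329/2935 ≈ 3.8826e+5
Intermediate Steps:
D(U, t) = -(-465 + t)*(U + U/t)/5 (D(U, t) = -(U + U/t)*(t - 465)/5 = -(U + U/t)*(-465 + t)/5 = -(-465 + t)*(U + U/t)/5)
385967 - D(94, 587) = 385967 - (-1)*94*(-465 + 587*(-464 + 587))/(5*587) = 385967 - (-1)*94*(-465 + 587*123)/(5*587) = 385967 - (-1)*94*(-465 + 72201)/(5*587) = 385967 - (-1)*94*71736/(5*587) = 385967 - 1*(-6743184/2935) = 385967 + 6743184/2935 = 1139556329/2935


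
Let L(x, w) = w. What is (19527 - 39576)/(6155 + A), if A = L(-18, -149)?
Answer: -6683/2002 ≈ -3.3382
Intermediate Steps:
A = -149
(19527 - 39576)/(6155 + A) = (19527 - 39576)/(6155 - 149) = -20049/6006 = -20049*1/6006 = -6683/2002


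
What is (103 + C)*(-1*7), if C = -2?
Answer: -707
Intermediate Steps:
(103 + C)*(-1*7) = (103 - 2)*(-1*7) = 101*(-7) = -707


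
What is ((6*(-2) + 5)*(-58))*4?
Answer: 1624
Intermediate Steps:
((6*(-2) + 5)*(-58))*4 = ((-12 + 5)*(-58))*4 = -7*(-58)*4 = 406*4 = 1624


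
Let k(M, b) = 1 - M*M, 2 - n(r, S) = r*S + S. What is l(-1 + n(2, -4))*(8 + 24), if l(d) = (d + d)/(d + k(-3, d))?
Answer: 832/5 ≈ 166.40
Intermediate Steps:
n(r, S) = 2 - S - S*r (n(r, S) = 2 - (r*S + S) = 2 - (S*r + S) = 2 - (S + S*r) = 2 + (-S - S*r) = 2 - S - S*r)
k(M, b) = 1 - M**2
l(d) = 2*d/(-8 + d) (l(d) = (d + d)/(d + (1 - 1*(-3)**2)) = (2*d)/(d + (1 - 1*9)) = (2*d)/(d + (1 - 9)) = (2*d)/(d - 8) = (2*d)/(-8 + d) = 2*d/(-8 + d))
l(-1 + n(2, -4))*(8 + 24) = (2*(-1 + (2 - 1*(-4) - 1*(-4)*2))/(-8 + (-1 + (2 - 1*(-4) - 1*(-4)*2))))*(8 + 24) = (2*(-1 + (2 + 4 + 8))/(-8 + (-1 + (2 + 4 + 8))))*32 = (2*(-1 + 14)/(-8 + (-1 + 14)))*32 = (2*13/(-8 + 13))*32 = (2*13/5)*32 = (2*13*(1/5))*32 = (26/5)*32 = 832/5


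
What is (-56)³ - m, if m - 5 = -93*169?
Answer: -159904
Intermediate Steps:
m = -15712 (m = 5 - 93*169 = 5 - 15717 = -15712)
(-56)³ - m = (-56)³ - 1*(-15712) = -175616 + 15712 = -159904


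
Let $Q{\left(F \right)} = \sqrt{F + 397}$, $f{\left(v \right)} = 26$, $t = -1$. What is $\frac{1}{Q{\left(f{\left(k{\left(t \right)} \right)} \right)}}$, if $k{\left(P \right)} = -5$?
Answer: $\frac{\sqrt{47}}{141} \approx 0.048622$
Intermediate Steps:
$Q{\left(F \right)} = \sqrt{397 + F}$
$\frac{1}{Q{\left(f{\left(k{\left(t \right)} \right)} \right)}} = \frac{1}{\sqrt{397 + 26}} = \frac{1}{\sqrt{423}} = \frac{1}{3 \sqrt{47}} = \frac{\sqrt{47}}{141}$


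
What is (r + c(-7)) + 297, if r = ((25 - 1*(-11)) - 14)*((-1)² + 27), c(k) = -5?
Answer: 908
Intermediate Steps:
r = 616 (r = ((25 + 11) - 14)*(1 + 27) = (36 - 14)*28 = 22*28 = 616)
(r + c(-7)) + 297 = (616 - 5) + 297 = 611 + 297 = 908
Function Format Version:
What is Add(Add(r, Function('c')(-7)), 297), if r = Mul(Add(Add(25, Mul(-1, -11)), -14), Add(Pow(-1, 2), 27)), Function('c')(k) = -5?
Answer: 908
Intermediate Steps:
r = 616 (r = Mul(Add(Add(25, 11), -14), Add(1, 27)) = Mul(Add(36, -14), 28) = Mul(22, 28) = 616)
Add(Add(r, Function('c')(-7)), 297) = Add(Add(616, -5), 297) = Add(611, 297) = 908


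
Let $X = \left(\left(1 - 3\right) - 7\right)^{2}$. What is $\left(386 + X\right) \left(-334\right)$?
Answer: $-155978$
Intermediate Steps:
$X = 81$ ($X = \left(-2 - 7\right)^{2} = \left(-9\right)^{2} = 81$)
$\left(386 + X\right) \left(-334\right) = \left(386 + 81\right) \left(-334\right) = 467 \left(-334\right) = -155978$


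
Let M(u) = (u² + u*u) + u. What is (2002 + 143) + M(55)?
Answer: 8250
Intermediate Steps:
M(u) = u + 2*u² (M(u) = (u² + u²) + u = 2*u² + u = u + 2*u²)
(2002 + 143) + M(55) = (2002 + 143) + 55*(1 + 2*55) = 2145 + 55*(1 + 110) = 2145 + 55*111 = 2145 + 6105 = 8250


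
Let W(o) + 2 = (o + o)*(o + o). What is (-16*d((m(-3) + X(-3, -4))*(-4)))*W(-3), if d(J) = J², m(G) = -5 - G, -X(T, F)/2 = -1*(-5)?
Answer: -1253376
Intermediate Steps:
X(T, F) = -10 (X(T, F) = -(-2)*(-5) = -2*5 = -10)
W(o) = -2 + 4*o² (W(o) = -2 + (o + o)*(o + o) = -2 + (2*o)*(2*o) = -2 + 4*o²)
(-16*d((m(-3) + X(-3, -4))*(-4)))*W(-3) = (-16*16*((-5 - 1*(-3)) - 10)²)*(-2 + 4*(-3)²) = (-16*16*((-5 + 3) - 10)²)*(-2 + 4*9) = (-16*16*(-2 - 10)²)*(-2 + 36) = -16*(-12*(-4))²*34 = -16*48²*34 = -16*2304*34 = -36864*34 = -1253376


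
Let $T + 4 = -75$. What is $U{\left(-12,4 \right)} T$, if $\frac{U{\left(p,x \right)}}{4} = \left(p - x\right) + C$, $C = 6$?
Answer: $3160$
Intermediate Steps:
$U{\left(p,x \right)} = 24 - 4 x + 4 p$ ($U{\left(p,x \right)} = 4 \left(\left(p - x\right) + 6\right) = 4 \left(6 + p - x\right) = 24 - 4 x + 4 p$)
$T = -79$ ($T = -4 - 75 = -79$)
$U{\left(-12,4 \right)} T = \left(24 - 16 + 4 \left(-12\right)\right) \left(-79\right) = \left(24 - 16 - 48\right) \left(-79\right) = \left(-40\right) \left(-79\right) = 3160$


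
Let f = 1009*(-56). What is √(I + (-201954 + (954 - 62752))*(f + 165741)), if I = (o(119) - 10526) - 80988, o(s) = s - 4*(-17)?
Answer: I*√28811568551 ≈ 1.6974e+5*I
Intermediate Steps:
f = -56504
o(s) = 68 + s (o(s) = s + 68 = 68 + s)
I = -91327 (I = ((68 + 119) - 10526) - 80988 = (187 - 10526) - 80988 = -10339 - 80988 = -91327)
√(I + (-201954 + (954 - 62752))*(f + 165741)) = √(-91327 + (-201954 + (954 - 62752))*(-56504 + 165741)) = √(-91327 + (-201954 - 61798)*109237) = √(-91327 - 263752*109237) = √(-91327 - 28811477224) = √(-28811568551) = I*√28811568551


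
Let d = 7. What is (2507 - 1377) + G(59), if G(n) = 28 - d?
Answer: 1151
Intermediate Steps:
G(n) = 21 (G(n) = 28 - 1*7 = 28 - 7 = 21)
(2507 - 1377) + G(59) = (2507 - 1377) + 21 = 1130 + 21 = 1151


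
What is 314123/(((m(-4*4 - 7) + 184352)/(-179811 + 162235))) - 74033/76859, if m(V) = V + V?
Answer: -212177085188765/7082787427 ≈ -29957.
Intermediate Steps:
m(V) = 2*V
314123/(((m(-4*4 - 7) + 184352)/(-179811 + 162235))) - 74033/76859 = 314123/(((2*(-4*4 - 7) + 184352)/(-179811 + 162235))) - 74033/76859 = 314123/(((2*(-16 - 7) + 184352)/(-17576))) - 74033*1/76859 = 314123/(((2*(-23) + 184352)*(-1/17576))) - 74033/76859 = 314123/(((-46 + 184352)*(-1/17576))) - 74033/76859 = 314123/((184306*(-1/17576))) - 74033/76859 = 314123/(-92153/8788) - 74033/76859 = 314123*(-8788/92153) - 74033/76859 = -2760512924/92153 - 74033/76859 = -212177085188765/7082787427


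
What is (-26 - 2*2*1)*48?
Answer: -1440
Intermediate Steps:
(-26 - 2*2*1)*48 = (-26 - 4*1)*48 = (-26 - 4)*48 = -30*48 = -1440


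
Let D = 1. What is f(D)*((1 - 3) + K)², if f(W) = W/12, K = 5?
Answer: ¾ ≈ 0.75000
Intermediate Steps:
f(W) = W/12 (f(W) = W*(1/12) = W/12)
f(D)*((1 - 3) + K)² = ((1/12)*1)*((1 - 3) + 5)² = (-2 + 5)²/12 = (1/12)*3² = (1/12)*9 = ¾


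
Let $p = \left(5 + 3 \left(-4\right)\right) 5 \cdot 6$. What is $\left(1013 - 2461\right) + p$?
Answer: $-1658$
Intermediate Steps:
$p = -210$ ($p = \left(5 - 12\right) 30 = \left(-7\right) 30 = -210$)
$\left(1013 - 2461\right) + p = \left(1013 - 2461\right) - 210 = -1448 - 210 = -1658$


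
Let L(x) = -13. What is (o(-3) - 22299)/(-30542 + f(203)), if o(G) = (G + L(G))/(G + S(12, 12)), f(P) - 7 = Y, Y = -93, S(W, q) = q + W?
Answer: 468295/643188 ≈ 0.72808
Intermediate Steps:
S(W, q) = W + q
f(P) = -86 (f(P) = 7 - 93 = -86)
o(G) = (-13 + G)/(24 + G) (o(G) = (G - 13)/(G + (12 + 12)) = (-13 + G)/(G + 24) = (-13 + G)/(24 + G))
(o(-3) - 22299)/(-30542 + f(203)) = ((-13 - 3)/(24 - 3) - 22299)/(-30542 - 86) = (-16/21 - 22299)/(-30628) = ((1/21)*(-16) - 22299)*(-1/30628) = (-16/21 - 22299)*(-1/30628) = -468295/21*(-1/30628) = 468295/643188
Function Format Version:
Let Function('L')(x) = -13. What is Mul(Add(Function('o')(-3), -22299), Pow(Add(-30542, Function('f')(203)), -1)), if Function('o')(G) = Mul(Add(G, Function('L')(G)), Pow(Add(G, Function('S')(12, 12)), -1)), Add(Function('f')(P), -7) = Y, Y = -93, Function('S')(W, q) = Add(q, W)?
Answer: Rational(468295, 643188) ≈ 0.72808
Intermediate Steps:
Function('S')(W, q) = Add(W, q)
Function('f')(P) = -86 (Function('f')(P) = Add(7, -93) = -86)
Function('o')(G) = Mul(Pow(Add(24, G), -1), Add(-13, G)) (Function('o')(G) = Mul(Add(G, -13), Pow(Add(G, Add(12, 12)), -1)) = Mul(Add(-13, G), Pow(Add(G, 24), -1)) = Mul(Add(-13, G), Pow(Add(24, G), -1)) = Mul(Pow(Add(24, G), -1), Add(-13, G)))
Mul(Add(Function('o')(-3), -22299), Pow(Add(-30542, Function('f')(203)), -1)) = Mul(Add(Mul(Pow(Add(24, -3), -1), Add(-13, -3)), -22299), Pow(Add(-30542, -86), -1)) = Mul(Add(Mul(Pow(21, -1), -16), -22299), Pow(-30628, -1)) = Mul(Add(Mul(Rational(1, 21), -16), -22299), Rational(-1, 30628)) = Mul(Add(Rational(-16, 21), -22299), Rational(-1, 30628)) = Mul(Rational(-468295, 21), Rational(-1, 30628)) = Rational(468295, 643188)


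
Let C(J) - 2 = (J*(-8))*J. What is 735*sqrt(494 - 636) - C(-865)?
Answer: 5985798 + 735*I*sqrt(142) ≈ 5.9858e+6 + 8758.5*I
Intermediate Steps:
C(J) = 2 - 8*J**2 (C(J) = 2 + (J*(-8))*J = 2 + (-8*J)*J = 2 - 8*J**2)
735*sqrt(494 - 636) - C(-865) = 735*sqrt(494 - 636) - (2 - 8*(-865)**2) = 735*sqrt(-142) - (2 - 8*748225) = 735*(I*sqrt(142)) - (2 - 5985800) = 735*I*sqrt(142) - 1*(-5985798) = 735*I*sqrt(142) + 5985798 = 5985798 + 735*I*sqrt(142)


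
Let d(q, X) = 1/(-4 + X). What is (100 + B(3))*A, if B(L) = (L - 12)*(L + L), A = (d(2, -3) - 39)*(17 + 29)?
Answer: -579784/7 ≈ -82826.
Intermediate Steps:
A = -12604/7 (A = (1/(-4 - 3) - 39)*(17 + 29) = (1/(-7) - 39)*46 = (-1/7 - 39)*46 = -274/7*46 = -12604/7 ≈ -1800.6)
B(L) = 2*L*(-12 + L) (B(L) = (-12 + L)*(2*L) = 2*L*(-12 + L))
(100 + B(3))*A = (100 + 2*3*(-12 + 3))*(-12604/7) = (100 + 2*3*(-9))*(-12604/7) = (100 - 54)*(-12604/7) = 46*(-12604/7) = -579784/7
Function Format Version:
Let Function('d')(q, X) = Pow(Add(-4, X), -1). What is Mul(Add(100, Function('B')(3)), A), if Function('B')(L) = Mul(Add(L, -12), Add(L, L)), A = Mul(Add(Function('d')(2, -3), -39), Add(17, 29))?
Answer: Rational(-579784, 7) ≈ -82826.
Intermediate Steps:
A = Rational(-12604, 7) (A = Mul(Add(Pow(Add(-4, -3), -1), -39), Add(17, 29)) = Mul(Add(Pow(-7, -1), -39), 46) = Mul(Add(Rational(-1, 7), -39), 46) = Mul(Rational(-274, 7), 46) = Rational(-12604, 7) ≈ -1800.6)
Function('B')(L) = Mul(2, L, Add(-12, L)) (Function('B')(L) = Mul(Add(-12, L), Mul(2, L)) = Mul(2, L, Add(-12, L)))
Mul(Add(100, Function('B')(3)), A) = Mul(Add(100, Mul(2, 3, Add(-12, 3))), Rational(-12604, 7)) = Mul(Add(100, Mul(2, 3, -9)), Rational(-12604, 7)) = Mul(Add(100, -54), Rational(-12604, 7)) = Mul(46, Rational(-12604, 7)) = Rational(-579784, 7)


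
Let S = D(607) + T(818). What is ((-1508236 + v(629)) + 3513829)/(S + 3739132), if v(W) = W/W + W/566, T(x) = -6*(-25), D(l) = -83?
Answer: 1135166833/2116386634 ≈ 0.53637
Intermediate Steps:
T(x) = 150
v(W) = 1 + W/566 (v(W) = 1 + W*(1/566) = 1 + W/566)
S = 67 (S = -83 + 150 = 67)
((-1508236 + v(629)) + 3513829)/(S + 3739132) = ((-1508236 + (1 + (1/566)*629)) + 3513829)/(67 + 3739132) = ((-1508236 + (1 + 629/566)) + 3513829)/3739199 = ((-1508236 + 1195/566) + 3513829)*(1/3739199) = (-853660381/566 + 3513829)*(1/3739199) = (1135166833/566)*(1/3739199) = 1135166833/2116386634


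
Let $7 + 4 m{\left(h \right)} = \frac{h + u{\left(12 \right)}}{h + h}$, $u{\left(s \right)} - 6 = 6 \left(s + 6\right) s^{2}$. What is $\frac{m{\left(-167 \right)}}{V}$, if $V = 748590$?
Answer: $- \frac{17729}{1000116240} \approx -1.7727 \cdot 10^{-5}$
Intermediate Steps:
$u{\left(s \right)} = 6 + s^{2} \left(36 + 6 s\right)$ ($u{\left(s \right)} = 6 + 6 \left(s + 6\right) s^{2} = 6 + 6 \left(6 + s\right) s^{2} = 6 + \left(36 + 6 s\right) s^{2} = 6 + s^{2} \left(36 + 6 s\right)$)
$m{\left(h \right)} = - \frac{7}{4} + \frac{15558 + h}{8 h}$ ($m{\left(h \right)} = - \frac{7}{4} + \frac{\left(h + \left(6 + 6 \cdot 12^{3} + 36 \cdot 12^{2}\right)\right) \frac{1}{h + h}}{4} = - \frac{7}{4} + \frac{\left(h + \left(6 + 6 \cdot 1728 + 36 \cdot 144\right)\right) \frac{1}{2 h}}{4} = - \frac{7}{4} + \frac{\left(h + \left(6 + 10368 + 5184\right)\right) \frac{1}{2 h}}{4} = - \frac{7}{4} + \frac{\left(h + 15558\right) \frac{1}{2 h}}{4} = - \frac{7}{4} + \frac{\left(15558 + h\right) \frac{1}{2 h}}{4} = - \frac{7}{4} + \frac{\frac{1}{2} \frac{1}{h} \left(15558 + h\right)}{4} = - \frac{7}{4} + \frac{15558 + h}{8 h}$)
$\frac{m{\left(-167 \right)}}{V} = \frac{\frac{1}{8} \frac{1}{-167} \left(15558 - -2171\right)}{748590} = \frac{1}{8} \left(- \frac{1}{167}\right) \left(15558 + 2171\right) \frac{1}{748590} = \frac{1}{8} \left(- \frac{1}{167}\right) 17729 \cdot \frac{1}{748590} = \left(- \frac{17729}{1336}\right) \frac{1}{748590} = - \frac{17729}{1000116240}$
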